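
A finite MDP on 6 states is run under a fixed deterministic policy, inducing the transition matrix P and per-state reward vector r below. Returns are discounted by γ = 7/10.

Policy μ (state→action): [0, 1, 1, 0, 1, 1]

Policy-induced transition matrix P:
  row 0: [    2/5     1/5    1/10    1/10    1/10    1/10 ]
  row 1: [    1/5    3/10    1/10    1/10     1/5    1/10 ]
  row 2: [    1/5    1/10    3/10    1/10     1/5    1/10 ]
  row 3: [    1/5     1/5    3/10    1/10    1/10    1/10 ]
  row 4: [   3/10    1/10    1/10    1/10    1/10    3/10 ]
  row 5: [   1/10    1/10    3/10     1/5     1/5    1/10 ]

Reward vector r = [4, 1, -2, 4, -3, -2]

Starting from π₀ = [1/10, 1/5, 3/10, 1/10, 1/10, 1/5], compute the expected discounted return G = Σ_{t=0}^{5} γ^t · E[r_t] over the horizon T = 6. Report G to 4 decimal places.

t=0: π = [0.1000, 0.2000, 0.3000, 0.1000, 0.1000, 0.2000], E[r] = -0.3000, γ^t·E[r] = -0.300000, running G = -0.300000
t=1: π = [0.2100, 0.1600, 0.2200, 0.1200, 0.1700, 0.1200], E[r] = 0.2900, γ^t·E[r] = 0.203000, running G = -0.097000
t=2: π = [0.2470, 0.1650, 0.1920, 0.1120, 0.1500, 0.1340], E[r] = 0.4990, γ^t·E[r] = 0.244510, running G = 0.147510
t=3: π = [0.2510, 0.1689, 0.1876, 0.1134, 0.1491, 0.1300], E[r] = 0.5440, γ^t·E[r] = 0.186592, running G = 0.334102
t=4: π = [0.2521, 0.1702, 0.1862, 0.1130, 0.1487, 0.1298], E[r] = 0.5527, γ^t·E[r] = 0.132696, running G = 0.466798
t=5: π = [0.2523, 0.1706, 0.1858, 0.1130, 0.1486, 0.1297], E[r] = 0.5548, γ^t·E[r] = 0.093239, running G = 0.560037

G = 0.5600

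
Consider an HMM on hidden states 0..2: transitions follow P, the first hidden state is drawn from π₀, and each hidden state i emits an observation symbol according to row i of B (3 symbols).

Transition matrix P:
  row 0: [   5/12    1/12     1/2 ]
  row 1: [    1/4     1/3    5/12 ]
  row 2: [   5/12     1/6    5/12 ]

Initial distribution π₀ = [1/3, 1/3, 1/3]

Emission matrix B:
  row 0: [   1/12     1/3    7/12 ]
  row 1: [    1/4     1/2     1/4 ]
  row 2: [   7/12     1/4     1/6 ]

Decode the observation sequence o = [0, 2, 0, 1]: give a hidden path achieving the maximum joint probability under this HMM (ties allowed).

path = [2, 0, 2, 0]

t=0: δ = [2.778e-02, 8.333e-02, 1.944e-01]  (obs o_0=0)
t=1: δ = [4.726e-02, 8.102e-03, 1.350e-02]  ψ = [2, 2, 2]  (obs o_1=2)
t=2: δ = [1.641e-03, 9.846e-04, 1.378e-02]  ψ = [0, 0, 0]  (obs o_2=0)
t=3: δ = [1.915e-03, 1.149e-03, 1.436e-03]  ψ = [2, 2, 2]  (obs o_3=1)
backtrack: best end state = 0; path = [2, 0, 2, 0]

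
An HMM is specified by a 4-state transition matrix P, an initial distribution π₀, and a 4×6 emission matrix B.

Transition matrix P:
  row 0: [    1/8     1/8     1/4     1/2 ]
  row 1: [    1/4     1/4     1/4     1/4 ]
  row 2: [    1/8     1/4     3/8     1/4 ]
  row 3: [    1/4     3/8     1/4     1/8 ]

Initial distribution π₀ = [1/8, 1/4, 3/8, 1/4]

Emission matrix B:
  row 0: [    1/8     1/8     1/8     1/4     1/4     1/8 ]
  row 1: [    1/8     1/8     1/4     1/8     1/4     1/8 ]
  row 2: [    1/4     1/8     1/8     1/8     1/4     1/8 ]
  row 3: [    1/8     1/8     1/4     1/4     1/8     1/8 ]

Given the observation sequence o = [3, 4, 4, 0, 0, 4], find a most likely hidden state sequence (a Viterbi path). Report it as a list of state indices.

path = [2, 2, 2, 2, 2, 2]

t=0: δ = [3.125e-02, 3.125e-02, 4.688e-02, 6.250e-02]  (obs o_0=3)
t=1: δ = [3.906e-03, 5.859e-03, 4.395e-03, 1.953e-03]  ψ = [3, 3, 2, 0]  (obs o_1=4)
t=2: δ = [3.662e-04, 3.662e-04, 4.120e-04, 2.441e-04]  ψ = [1, 1, 2, 0]  (obs o_2=4)
t=3: δ = [1.144e-05, 1.287e-05, 3.862e-05, 2.289e-05]  ψ = [1, 2, 2, 0]  (obs o_3=0)
t=4: δ = [7.153e-07, 1.207e-06, 3.621e-06, 1.207e-06]  ψ = [3, 2, 2, 2]  (obs o_4=0)
t=5: δ = [1.132e-07, 2.263e-07, 3.395e-07, 1.132e-07]  ψ = [2, 2, 2, 2]  (obs o_5=4)
backtrack: best end state = 2; path = [2, 2, 2, 2, 2, 2]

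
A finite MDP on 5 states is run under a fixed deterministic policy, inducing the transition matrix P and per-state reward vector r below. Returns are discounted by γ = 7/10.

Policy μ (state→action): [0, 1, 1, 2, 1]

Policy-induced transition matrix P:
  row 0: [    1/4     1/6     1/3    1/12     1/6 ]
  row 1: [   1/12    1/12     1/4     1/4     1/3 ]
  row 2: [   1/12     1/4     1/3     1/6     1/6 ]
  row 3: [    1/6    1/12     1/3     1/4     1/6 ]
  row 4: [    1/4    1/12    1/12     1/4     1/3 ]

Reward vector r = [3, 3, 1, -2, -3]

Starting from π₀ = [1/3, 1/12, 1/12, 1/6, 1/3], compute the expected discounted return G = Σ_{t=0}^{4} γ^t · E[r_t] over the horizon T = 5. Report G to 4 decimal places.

t=0: π = [0.3333, 0.0833, 0.0833, 0.1667, 0.3333], E[r] = 0.0000, γ^t·E[r] = 0.000000, running G = 0.000000
t=1: π = [0.2083, 0.1250, 0.2431, 0.1875, 0.2361], E[r] = 0.1597, γ^t·E[r] = 0.111806, running G = 0.111806
t=2: π = [0.1730, 0.1412, 0.2639, 0.1950, 0.2269], E[r] = 0.1360, γ^t·E[r] = 0.066638, running G = 0.178443
t=3: π = [0.1662, 0.1417, 0.2649, 0.1992, 0.2280], E[r] = 0.1064, γ^t·E[r] = 0.036490, running G = 0.214933
t=4: π = [0.1656, 0.1413, 0.2645, 0.2002, 0.2283], E[r] = 0.1001, γ^t·E[r] = 0.024034, running G = 0.238967

G = 0.2390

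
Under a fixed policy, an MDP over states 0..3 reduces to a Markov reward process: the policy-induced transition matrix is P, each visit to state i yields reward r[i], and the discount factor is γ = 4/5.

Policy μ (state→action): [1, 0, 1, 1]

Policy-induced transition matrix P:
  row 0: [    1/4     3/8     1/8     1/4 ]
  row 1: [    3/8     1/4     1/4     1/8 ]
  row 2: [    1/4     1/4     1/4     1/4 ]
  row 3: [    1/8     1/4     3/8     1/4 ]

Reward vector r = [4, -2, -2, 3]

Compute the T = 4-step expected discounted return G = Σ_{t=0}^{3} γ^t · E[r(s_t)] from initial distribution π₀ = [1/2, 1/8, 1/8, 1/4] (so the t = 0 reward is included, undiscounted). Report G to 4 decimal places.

G = 3.4259

t=0: π = [0.5000, 0.1250, 0.1250, 0.2500], E[r] = 2.2500, γ^t·E[r] = 2.250000, running G = 2.250000
t=1: π = [0.2344, 0.3125, 0.2188, 0.2344], E[r] = 0.5781, γ^t·E[r] = 0.462500, running G = 2.712500
t=2: π = [0.2598, 0.2793, 0.2500, 0.2109], E[r] = 0.6133, γ^t·E[r] = 0.392500, running G = 3.105000
t=3: π = [0.2585, 0.2825, 0.2439, 0.2151], E[r] = 0.6267, γ^t·E[r] = 0.320875, running G = 3.425875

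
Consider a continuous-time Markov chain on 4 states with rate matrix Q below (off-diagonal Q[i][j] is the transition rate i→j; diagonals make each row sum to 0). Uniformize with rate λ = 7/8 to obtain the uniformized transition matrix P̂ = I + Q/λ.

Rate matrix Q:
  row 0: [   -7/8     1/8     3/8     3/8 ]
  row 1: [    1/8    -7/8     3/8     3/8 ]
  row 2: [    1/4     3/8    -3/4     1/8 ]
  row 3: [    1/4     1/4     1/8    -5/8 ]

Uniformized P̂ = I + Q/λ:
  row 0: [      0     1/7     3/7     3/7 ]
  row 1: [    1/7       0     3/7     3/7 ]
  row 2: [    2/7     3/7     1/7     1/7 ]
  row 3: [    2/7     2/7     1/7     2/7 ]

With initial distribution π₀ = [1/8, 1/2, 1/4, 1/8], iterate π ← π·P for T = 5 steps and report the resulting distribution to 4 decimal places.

π = [0.1944, 0.2261, 0.2681, 0.3114]

t=0: π = [0.1250, 0.5000, 0.2500, 0.1250]
t=1: π = [0.1786, 0.1607, 0.3214, 0.3393]
t=2: π = [0.2117, 0.2602, 0.2398, 0.2883]
t=3: π = [0.1880, 0.2154, 0.2777, 0.3189]
t=4: π = [0.2012, 0.2370, 0.2581, 0.3037]
t=5: π = [0.1944, 0.2261, 0.2681, 0.3114]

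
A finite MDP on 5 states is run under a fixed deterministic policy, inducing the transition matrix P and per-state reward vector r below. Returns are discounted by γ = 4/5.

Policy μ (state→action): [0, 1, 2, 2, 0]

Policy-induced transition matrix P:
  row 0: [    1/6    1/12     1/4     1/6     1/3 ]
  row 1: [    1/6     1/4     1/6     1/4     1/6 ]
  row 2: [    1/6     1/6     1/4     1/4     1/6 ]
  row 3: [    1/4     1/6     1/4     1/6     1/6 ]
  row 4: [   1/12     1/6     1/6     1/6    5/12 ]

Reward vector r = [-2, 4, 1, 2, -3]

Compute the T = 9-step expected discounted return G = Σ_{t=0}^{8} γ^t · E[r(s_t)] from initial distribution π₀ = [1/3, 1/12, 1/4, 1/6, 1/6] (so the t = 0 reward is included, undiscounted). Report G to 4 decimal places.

t=0: π = [0.3333, 0.0833, 0.2500, 0.1667, 0.1667], E[r] = -0.2500, γ^t·E[r] = -0.250000, running G = -0.250000
t=1: π = [0.1667, 0.1458, 0.2292, 0.1944, 0.2639], E[r] = 0.0764, γ^t·E[r] = 0.061111, running G = -0.188889
t=2: π = [0.1609, 0.1649, 0.2159, 0.1979, 0.2604], E[r] = 0.1684, γ^t·E[r] = 0.107778, running G = -0.081111
t=3: π = [0.1615, 0.1670, 0.2146, 0.1984, 0.2586], E[r] = 0.1807, γ^t·E[r] = 0.092519, running G = 0.011407
t=4: π = [0.1617, 0.1671, 0.2145, 0.1985, 0.2582], E[r] = 0.1820, γ^t·E[r] = 0.074550, running G = 0.085957
t=5: π = [0.1617, 0.1671, 0.2146, 0.1985, 0.2582], E[r] = 0.1821, γ^t·E[r] = 0.059679, running G = 0.145636
t=6: π = [0.1617, 0.1671, 0.2146, 0.1985, 0.2582], E[r] = 0.1821, γ^t·E[r] = 0.047745, running G = 0.193381
t=7: π = [0.1617, 0.1671, 0.2146, 0.1985, 0.2582], E[r] = 0.1821, γ^t·E[r] = 0.038196, running G = 0.231577
t=8: π = [0.1617, 0.1671, 0.2146, 0.1985, 0.2582], E[r] = 0.1821, γ^t·E[r] = 0.030557, running G = 0.262134

G = 0.2621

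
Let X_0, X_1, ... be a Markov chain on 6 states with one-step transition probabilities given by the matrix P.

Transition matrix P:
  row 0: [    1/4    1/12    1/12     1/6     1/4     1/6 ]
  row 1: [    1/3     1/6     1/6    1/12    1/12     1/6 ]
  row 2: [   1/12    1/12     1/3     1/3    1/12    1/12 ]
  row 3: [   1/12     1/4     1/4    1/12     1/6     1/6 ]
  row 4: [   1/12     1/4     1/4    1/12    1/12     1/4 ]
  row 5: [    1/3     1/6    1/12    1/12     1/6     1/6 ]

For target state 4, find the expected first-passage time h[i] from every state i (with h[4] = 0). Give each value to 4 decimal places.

First-step conditioning: h[4] = 0; for i ≠ 4, h[i] = 1 + Σ_k P[i][k]·h[k].
  h[0] = 1 + 1/4·h[0] + 1/12·h[1] + 1/12·h[2] + 1/6·h[3] + 1/6·h[5]
  h[1] = 1 + 1/3·h[0] + 1/6·h[1] + 1/6·h[2] + 1/12·h[3] + 1/6·h[5]
  h[2] = 1 + 1/12·h[0] + 1/12·h[1] + 1/3·h[2] + 1/3·h[3] + 1/12·h[5]
  h[3] = 1 + 1/12·h[0] + 1/4·h[1] + 1/4·h[2] + 1/12·h[3] + 1/6·h[5]
  h[5] = 1 + 1/3·h[0] + 1/6·h[1] + 1/12·h[2] + 1/12·h[3] + 1/6·h[5]
Solving the 5×5 linear system over states ≠ 4 gives exactly h = [12918/2263, 3474/511, 112536/15841, 103440/15841, 0, 98316/15841] (h[4] = 0 is the target).

h = [5.7084, 6.7984, 7.1041, 6.5299, 0.0000, 6.2064]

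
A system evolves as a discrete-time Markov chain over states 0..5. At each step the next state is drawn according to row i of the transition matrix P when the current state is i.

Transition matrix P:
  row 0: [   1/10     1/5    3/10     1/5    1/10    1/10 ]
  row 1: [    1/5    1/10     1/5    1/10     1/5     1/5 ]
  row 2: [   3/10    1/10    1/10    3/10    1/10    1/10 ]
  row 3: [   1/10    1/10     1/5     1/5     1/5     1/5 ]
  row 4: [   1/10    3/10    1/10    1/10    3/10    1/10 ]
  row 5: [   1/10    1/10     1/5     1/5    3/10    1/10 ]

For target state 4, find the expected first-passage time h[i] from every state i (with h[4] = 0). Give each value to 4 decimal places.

h = [6.2212, 5.6104, 6.2156, 5.5425, 0.0000, 5.0387]

First-step conditioning: h[4] = 0; for i ≠ 4, h[i] = 1 + Σ_k P[i][k]·h[k].
  h[0] = 1 + 1/10·h[0] + 1/5·h[1] + 3/10·h[2] + 1/5·h[3] + 1/10·h[5]
  h[1] = 1 + 1/5·h[0] + 1/10·h[1] + 1/5·h[2] + 1/10·h[3] + 1/5·h[5]
  h[2] = 1 + 3/10·h[0] + 1/10·h[1] + 1/10·h[2] + 3/10·h[3] + 1/10·h[5]
  h[3] = 1 + 1/10·h[0] + 1/10·h[1] + 1/5·h[2] + 1/5·h[3] + 1/5·h[5]
  h[5] = 1 + 1/10·h[0] + 1/10·h[1] + 1/5·h[2] + 1/5·h[3] + 1/10·h[5]
Solving the 5×5 linear system over states ≠ 4 gives exactly h = [65995/10608, 59515/10608, 65935/10608, 58795/10608, 0, 26725/5304] (h[4] = 0 is the target).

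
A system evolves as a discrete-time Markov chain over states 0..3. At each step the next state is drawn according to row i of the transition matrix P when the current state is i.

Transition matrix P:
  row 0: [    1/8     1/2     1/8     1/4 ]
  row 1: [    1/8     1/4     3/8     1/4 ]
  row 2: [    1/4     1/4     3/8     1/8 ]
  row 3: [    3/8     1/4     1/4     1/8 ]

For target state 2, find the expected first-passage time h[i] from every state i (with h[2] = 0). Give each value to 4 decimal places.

First-step conditioning: h[2] = 0; for i ≠ 2, h[i] = 1 + Σ_k P[i][k]·h[k].
  h[0] = 1 + 1/8·h[0] + 1/2·h[1] + 1/4·h[3]
  h[1] = 1 + 1/8·h[0] + 1/4·h[1] + 1/4·h[3]
  h[3] = 1 + 3/8·h[0] + 1/4·h[1] + 1/8·h[3]
Solving the 3×3 linear system over states ≠ 2 gives exactly h = [120/29, 96/29, 0, 112/29] (h[2] = 0 is the target).

h = [4.1379, 3.3103, 0.0000, 3.8621]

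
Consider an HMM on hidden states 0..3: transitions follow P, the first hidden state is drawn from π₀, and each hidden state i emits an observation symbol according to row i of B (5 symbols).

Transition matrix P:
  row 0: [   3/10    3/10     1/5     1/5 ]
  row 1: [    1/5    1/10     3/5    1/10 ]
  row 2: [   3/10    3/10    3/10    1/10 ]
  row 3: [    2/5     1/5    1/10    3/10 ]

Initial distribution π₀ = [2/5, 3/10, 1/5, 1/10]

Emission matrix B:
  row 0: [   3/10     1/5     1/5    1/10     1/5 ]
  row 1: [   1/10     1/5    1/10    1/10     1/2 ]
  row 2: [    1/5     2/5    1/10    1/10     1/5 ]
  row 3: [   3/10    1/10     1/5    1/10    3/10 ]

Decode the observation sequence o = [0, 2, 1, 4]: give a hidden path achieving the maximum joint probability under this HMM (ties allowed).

path = [0, 1, 2, 1]

t=0: δ = [1.200e-01, 3.000e-02, 4.000e-02, 3.000e-02]  (obs o_0=0)
t=1: δ = [7.200e-03, 3.600e-03, 2.400e-03, 4.800e-03]  ψ = [0, 0, 0, 0]  (obs o_1=2)
t=2: δ = [4.320e-04, 4.320e-04, 8.640e-04, 1.440e-04]  ψ = [0, 0, 1, 0]  (obs o_2=1)
t=3: δ = [5.184e-05, 1.296e-04, 5.184e-05, 2.592e-05]  ψ = [2, 2, 1, 0]  (obs o_3=4)
backtrack: best end state = 1; path = [0, 1, 2, 1]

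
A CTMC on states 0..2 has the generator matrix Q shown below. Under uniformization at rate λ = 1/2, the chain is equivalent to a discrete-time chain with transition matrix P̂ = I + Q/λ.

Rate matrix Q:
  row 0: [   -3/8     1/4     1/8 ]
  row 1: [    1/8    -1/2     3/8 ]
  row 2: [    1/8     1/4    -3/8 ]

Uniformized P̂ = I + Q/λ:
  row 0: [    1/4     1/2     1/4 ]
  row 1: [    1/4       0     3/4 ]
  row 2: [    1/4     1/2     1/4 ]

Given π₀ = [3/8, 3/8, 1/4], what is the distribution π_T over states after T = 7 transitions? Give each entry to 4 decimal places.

t=0: π = [0.3750, 0.3750, 0.2500]
t=1: π = [0.2500, 0.3125, 0.4375]
t=2: π = [0.2500, 0.3438, 0.4063]
t=3: π = [0.2500, 0.3281, 0.4219]
t=4: π = [0.2500, 0.3359, 0.4141]
t=5: π = [0.2500, 0.3320, 0.4180]
t=6: π = [0.2500, 0.3340, 0.4160]
t=7: π = [0.2500, 0.3330, 0.4170]

π = [0.2500, 0.3330, 0.4170]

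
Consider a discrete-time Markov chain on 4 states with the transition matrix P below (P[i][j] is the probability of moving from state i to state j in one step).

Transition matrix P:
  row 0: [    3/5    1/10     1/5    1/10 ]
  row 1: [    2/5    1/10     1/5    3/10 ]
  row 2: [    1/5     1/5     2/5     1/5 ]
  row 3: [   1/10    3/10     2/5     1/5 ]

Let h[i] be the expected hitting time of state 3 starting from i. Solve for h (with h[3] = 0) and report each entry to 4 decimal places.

h = [6.6667, 5.3333, 5.6667, 0.0000]

First-step conditioning: h[3] = 0; for i ≠ 3, h[i] = 1 + Σ_k P[i][k]·h[k].
  h[0] = 1 + 3/5·h[0] + 1/10·h[1] + 1/5·h[2]
  h[1] = 1 + 2/5·h[0] + 1/10·h[1] + 1/5·h[2]
  h[2] = 1 + 1/5·h[0] + 1/5·h[1] + 2/5·h[2]
Solving the 3×3 linear system over states ≠ 3 gives exactly h = [20/3, 16/3, 17/3, 0] (h[3] = 0 is the target).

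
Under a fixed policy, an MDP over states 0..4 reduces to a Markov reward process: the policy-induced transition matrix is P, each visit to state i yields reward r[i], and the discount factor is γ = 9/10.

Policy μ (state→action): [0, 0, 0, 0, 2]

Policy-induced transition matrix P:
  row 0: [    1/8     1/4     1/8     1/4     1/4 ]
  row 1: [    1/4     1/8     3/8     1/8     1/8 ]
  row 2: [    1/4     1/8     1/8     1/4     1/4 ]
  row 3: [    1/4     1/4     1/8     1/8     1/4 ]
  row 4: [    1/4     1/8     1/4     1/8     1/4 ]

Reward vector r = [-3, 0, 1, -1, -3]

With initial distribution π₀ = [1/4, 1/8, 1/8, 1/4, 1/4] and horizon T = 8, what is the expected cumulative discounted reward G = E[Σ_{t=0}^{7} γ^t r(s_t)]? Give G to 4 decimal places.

t=0: π = [0.2500, 0.1250, 0.1250, 0.2500, 0.2500], E[r] = -1.6250, γ^t·E[r] = -1.625000, running G = -1.625000
t=1: π = [0.2188, 0.1875, 0.1875, 0.1719, 0.2344], E[r] = -1.3438, γ^t·E[r] = -1.209375, running G = -2.834375
t=2: π = [0.2227, 0.1738, 0.2012, 0.1758, 0.2266], E[r] = -1.3223, γ^t·E[r] = -1.071035, running G = -3.905410
t=3: π = [0.2222, 0.1748, 0.1968, 0.1780, 0.2283], E[r] = -1.3325, γ^t·E[r] = -0.971407, running G = -4.876817
t=4: π = [0.2222, 0.1750, 0.1972, 0.1774, 0.2281], E[r] = -1.3313, γ^t·E[r] = -0.873445, running G = -5.750262
t=5: π = [0.2222, 0.1749, 0.1973, 0.1774, 0.2281], E[r] = -1.3312, γ^t·E[r] = -0.786056, running G = -6.536318
t=6: π = [0.2222, 0.1750, 0.1973, 0.1774, 0.2281], E[r] = -1.3312, γ^t·E[r] = -0.707478, running G = -7.243796
t=7: π = [0.2222, 0.1750, 0.1973, 0.1774, 0.2281], E[r] = -1.3312, γ^t·E[r] = -0.636726, running G = -7.880522

G = -7.8805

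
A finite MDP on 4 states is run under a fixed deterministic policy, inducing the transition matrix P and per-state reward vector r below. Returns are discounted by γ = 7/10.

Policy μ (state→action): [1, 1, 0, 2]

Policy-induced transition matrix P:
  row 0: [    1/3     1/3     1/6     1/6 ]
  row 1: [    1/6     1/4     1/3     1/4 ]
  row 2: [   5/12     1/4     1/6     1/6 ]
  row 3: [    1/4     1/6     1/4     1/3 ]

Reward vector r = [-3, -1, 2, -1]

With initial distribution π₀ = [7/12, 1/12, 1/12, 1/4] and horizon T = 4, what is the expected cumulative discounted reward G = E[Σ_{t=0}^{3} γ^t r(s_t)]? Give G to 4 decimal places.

t=0: π = [0.5833, 0.0833, 0.0833, 0.2500], E[r] = -1.9167, γ^t·E[r] = -1.916667, running G = -1.916667
t=1: π = [0.3056, 0.2778, 0.2014, 0.2153], E[r] = -1.0069, γ^t·E[r] = -0.704861, running G = -2.621528
t=2: π = [0.2859, 0.2575, 0.2309, 0.2257], E[r] = -0.8791, γ^t·E[r] = -0.430735, running G = -3.052263
t=3: π = [0.2908, 0.2550, 0.2284, 0.2257], E[r] = -0.8965, γ^t·E[r] = -0.307502, running G = -3.359765

G = -3.3598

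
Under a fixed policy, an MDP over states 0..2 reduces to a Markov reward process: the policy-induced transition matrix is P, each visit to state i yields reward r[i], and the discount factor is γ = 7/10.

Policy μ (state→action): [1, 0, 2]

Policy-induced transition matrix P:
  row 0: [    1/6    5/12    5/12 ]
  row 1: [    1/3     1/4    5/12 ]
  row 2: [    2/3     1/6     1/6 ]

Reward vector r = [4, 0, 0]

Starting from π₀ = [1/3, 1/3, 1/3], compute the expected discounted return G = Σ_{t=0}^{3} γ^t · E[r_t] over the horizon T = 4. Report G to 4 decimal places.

G = 3.6893

t=0: π = [0.3333, 0.3333, 0.3333], E[r] = 1.3333, γ^t·E[r] = 1.333333, running G = 1.333333
t=1: π = [0.3889, 0.2778, 0.3333], E[r] = 1.5556, γ^t·E[r] = 1.088889, running G = 2.422222
t=2: π = [0.3796, 0.2870, 0.3333], E[r] = 1.5185, γ^t·E[r] = 0.744074, running G = 3.166296
t=3: π = [0.3812, 0.2855, 0.3333], E[r] = 1.5247, γ^t·E[r] = 0.522969, running G = 3.689265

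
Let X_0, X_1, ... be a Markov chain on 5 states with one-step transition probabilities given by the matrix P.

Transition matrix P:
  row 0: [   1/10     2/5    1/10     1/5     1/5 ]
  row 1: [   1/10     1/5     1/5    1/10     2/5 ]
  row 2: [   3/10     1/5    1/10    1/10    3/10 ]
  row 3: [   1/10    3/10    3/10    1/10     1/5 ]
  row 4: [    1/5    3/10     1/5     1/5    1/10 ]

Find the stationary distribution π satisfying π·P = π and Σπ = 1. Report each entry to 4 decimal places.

π = [0.1607, 0.2710, 0.1800, 0.1408, 0.2475]

Balance equations π_j = Σ_i π_i·P[i][j]:
  π_0 = 1/10·π_0 + 1/10·π_1 + 3/10·π_2 + 1/10·π_3 + 1/5·π_4
  π_1 = 2/5·π_0 + 1/5·π_1 + 1/5·π_2 + 3/10·π_3 + 3/10·π_4
  π_2 = 1/10·π_0 + 1/5·π_1 + 1/10·π_2 + 3/10·π_3 + 1/5·π_4
  π_3 = 1/5·π_0 + 1/10·π_1 + 1/10·π_2 + 1/10·π_3 + 1/5·π_4
  normalize: π_0 + π_1 + π_2 + π_3 + π_4 = 1
Solving the linear system gives exactly π = [2412/15005, 4066/15005, 2701/15005, 2113/15005, 3713/15005].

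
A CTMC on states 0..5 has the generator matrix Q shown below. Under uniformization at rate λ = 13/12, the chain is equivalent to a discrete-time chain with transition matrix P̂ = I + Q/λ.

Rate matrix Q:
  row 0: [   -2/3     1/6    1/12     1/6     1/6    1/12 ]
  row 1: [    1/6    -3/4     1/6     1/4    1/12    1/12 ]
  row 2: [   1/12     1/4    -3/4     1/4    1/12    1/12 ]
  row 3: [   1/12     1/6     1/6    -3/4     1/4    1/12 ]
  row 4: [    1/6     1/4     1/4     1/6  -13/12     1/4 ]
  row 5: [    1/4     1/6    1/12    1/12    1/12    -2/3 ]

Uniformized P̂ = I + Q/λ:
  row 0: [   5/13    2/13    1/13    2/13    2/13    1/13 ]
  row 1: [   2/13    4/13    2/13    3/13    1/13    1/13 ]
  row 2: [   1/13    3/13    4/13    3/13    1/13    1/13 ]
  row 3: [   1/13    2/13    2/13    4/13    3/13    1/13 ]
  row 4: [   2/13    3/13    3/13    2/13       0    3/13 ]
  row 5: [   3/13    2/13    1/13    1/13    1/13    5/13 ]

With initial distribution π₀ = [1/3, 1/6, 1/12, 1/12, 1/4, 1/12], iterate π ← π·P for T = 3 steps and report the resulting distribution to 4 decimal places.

t=0: π = [0.3333, 0.1667, 0.0833, 0.0833, 0.2500, 0.0833]
t=1: π = [0.2244, 0.2051, 0.1538, 0.1795, 0.0962, 0.1410]
t=2: π = [0.1908, 0.2046, 0.1568, 0.1982, 0.1144, 0.1351]
t=3: π = [0.1810, 0.2062, 0.1617, 0.2018, 0.1133, 0.1361]

π = [0.1810, 0.2062, 0.1617, 0.2018, 0.1133, 0.1361]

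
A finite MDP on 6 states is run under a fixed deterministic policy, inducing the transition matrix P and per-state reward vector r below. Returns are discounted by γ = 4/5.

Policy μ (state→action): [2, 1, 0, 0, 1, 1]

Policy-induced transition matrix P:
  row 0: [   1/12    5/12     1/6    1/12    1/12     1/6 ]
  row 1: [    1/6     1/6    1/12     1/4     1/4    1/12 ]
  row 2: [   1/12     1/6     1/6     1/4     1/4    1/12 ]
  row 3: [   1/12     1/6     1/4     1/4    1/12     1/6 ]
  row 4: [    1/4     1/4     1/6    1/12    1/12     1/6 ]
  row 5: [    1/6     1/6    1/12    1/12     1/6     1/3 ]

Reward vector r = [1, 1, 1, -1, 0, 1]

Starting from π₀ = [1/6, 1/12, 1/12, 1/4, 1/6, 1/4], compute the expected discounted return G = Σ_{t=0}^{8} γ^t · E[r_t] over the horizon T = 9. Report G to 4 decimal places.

G = 2.0379

t=0: π = [0.1667, 0.0833, 0.0833, 0.2500, 0.1667, 0.2500], E[r] = 0.3333, γ^t·E[r] = 0.333333, running G = 0.333333
t=1: π = [0.1389, 0.2222, 0.1597, 0.1528, 0.1319, 0.1944], E[r] = 0.5625, γ^t·E[r] = 0.450000, running G = 0.783333
t=2: π = [0.1400, 0.2124, 0.1447, 0.1725, 0.1632, 0.1672], E[r] = 0.4919, γ^t·E[r] = 0.314815, running G = 1.098148
t=3: π = [0.1422, 0.2153, 0.1494, 0.1716, 0.1568, 0.1648], E[r] = 0.5000, γ^t·E[r] = 0.256025, running G = 1.354173
t=4: π = [0.1411, 0.2153, 0.1493, 0.1727, 0.1578, 0.1637], E[r] = 0.4967, γ^t·E[r] = 0.203462, running G = 1.557635
t=5: π = [0.1412, 0.2151, 0.1495, 0.1729, 0.1577, 0.1636], E[r] = 0.4965, γ^t·E[r] = 0.162693, running G = 1.720328
t=6: π = [0.1412, 0.2151, 0.1495, 0.1729, 0.1577, 0.1635], E[r] = 0.4965, γ^t·E[r] = 0.130142, running G = 1.850470
t=7: π = [0.1412, 0.2151, 0.1495, 0.1729, 0.1577, 0.1635], E[r] = 0.4964, γ^t·E[r] = 0.104106, running G = 1.954576
t=8: π = [0.1412, 0.2151, 0.1495, 0.1729, 0.1577, 0.1635], E[r] = 0.4964, γ^t·E[r] = 0.083285, running G = 2.037861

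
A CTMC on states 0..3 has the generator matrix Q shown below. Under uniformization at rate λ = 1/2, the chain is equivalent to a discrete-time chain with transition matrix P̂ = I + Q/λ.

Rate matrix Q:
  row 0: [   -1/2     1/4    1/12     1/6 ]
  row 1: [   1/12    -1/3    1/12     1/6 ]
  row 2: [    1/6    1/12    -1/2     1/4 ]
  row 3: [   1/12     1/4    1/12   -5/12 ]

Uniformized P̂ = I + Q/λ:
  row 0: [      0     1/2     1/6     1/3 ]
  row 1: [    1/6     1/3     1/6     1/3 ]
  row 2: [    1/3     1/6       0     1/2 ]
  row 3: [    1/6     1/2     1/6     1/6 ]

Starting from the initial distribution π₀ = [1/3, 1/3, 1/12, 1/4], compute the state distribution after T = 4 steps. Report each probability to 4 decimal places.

t=0: π = [0.3333, 0.3333, 0.0833, 0.2500]
t=1: π = [0.1250, 0.4167, 0.1528, 0.3056]
t=2: π = [0.1713, 0.3796, 0.1412, 0.3079]
t=3: π = [0.1617, 0.3897, 0.1431, 0.3056]
t=4: π = [0.1636, 0.3873, 0.1428, 0.3063]

π = [0.1636, 0.3873, 0.1428, 0.3063]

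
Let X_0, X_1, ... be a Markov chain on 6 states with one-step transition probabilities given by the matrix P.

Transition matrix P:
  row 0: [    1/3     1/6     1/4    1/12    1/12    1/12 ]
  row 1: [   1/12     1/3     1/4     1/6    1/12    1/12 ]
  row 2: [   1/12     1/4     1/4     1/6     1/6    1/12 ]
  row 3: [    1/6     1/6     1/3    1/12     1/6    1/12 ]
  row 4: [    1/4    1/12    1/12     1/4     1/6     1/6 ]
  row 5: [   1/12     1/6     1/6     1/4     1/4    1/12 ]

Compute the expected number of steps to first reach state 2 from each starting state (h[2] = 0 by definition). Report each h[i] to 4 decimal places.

First-step conditioning: h[2] = 0; for i ≠ 2, h[i] = 1 + Σ_k P[i][k]·h[k].
  h[0] = 1 + 1/3·h[0] + 1/6·h[1] + 1/12·h[3] + 1/12·h[4] + 1/12·h[5]
  h[1] = 1 + 1/12·h[0] + 1/3·h[1] + 1/6·h[3] + 1/12·h[4] + 1/12·h[5]
  h[3] = 1 + 1/6·h[0] + 1/6·h[1] + 1/12·h[3] + 1/6·h[4] + 1/12·h[5]
  h[4] = 1 + 1/4·h[0] + 1/12·h[1] + 1/4·h[3] + 1/6·h[4] + 1/6·h[5]
  h[5] = 1 + 1/12·h[0] + 1/6·h[1] + 1/4·h[3] + 1/4·h[4] + 1/12·h[5]
Solving the 5×5 linear system over states ≠ 2 gives exactly h = [184224/43001, 182964/43001, 0, 171624/43001, 217248/43001, 202980/43001] (h[2] = 0 is the target).

h = [4.2842, 4.2549, 0.0000, 3.9912, 5.0522, 4.7204]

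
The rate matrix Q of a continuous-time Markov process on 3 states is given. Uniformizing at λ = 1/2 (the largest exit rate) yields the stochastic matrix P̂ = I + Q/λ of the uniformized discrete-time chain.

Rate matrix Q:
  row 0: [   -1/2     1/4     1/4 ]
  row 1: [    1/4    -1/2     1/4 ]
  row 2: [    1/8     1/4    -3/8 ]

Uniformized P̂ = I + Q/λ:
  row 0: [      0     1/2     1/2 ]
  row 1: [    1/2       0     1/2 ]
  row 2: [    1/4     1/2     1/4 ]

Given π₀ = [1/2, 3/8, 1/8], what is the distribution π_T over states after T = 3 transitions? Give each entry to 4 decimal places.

t=0: π = [0.5000, 0.3750, 0.1250]
t=1: π = [0.2188, 0.3125, 0.4688]
t=2: π = [0.2734, 0.3438, 0.3828]
t=3: π = [0.2676, 0.3281, 0.4043]

π = [0.2676, 0.3281, 0.4043]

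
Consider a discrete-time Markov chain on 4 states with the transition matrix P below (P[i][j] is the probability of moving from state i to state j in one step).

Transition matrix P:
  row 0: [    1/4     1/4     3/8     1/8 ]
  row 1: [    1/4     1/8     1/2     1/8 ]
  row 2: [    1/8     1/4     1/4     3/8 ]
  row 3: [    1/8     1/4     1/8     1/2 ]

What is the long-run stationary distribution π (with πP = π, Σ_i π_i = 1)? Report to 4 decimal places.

Balance equations π_j = Σ_i π_i·P[i][j]:
  π_0 = 1/4·π_0 + 1/4·π_1 + 1/8·π_2 + 1/8·π_3
  π_1 = 1/4·π_0 + 1/8·π_1 + 1/4·π_2 + 1/4·π_3
  π_2 = 3/8·π_0 + 1/2·π_1 + 1/4·π_2 + 1/8·π_3
  normalize: π_0 + π_1 + π_2 + π_3 = 1
Solving the linear system gives exactly π = [11/63, 2/9, 127/441, 139/441].

π = [0.1746, 0.2222, 0.2880, 0.3152]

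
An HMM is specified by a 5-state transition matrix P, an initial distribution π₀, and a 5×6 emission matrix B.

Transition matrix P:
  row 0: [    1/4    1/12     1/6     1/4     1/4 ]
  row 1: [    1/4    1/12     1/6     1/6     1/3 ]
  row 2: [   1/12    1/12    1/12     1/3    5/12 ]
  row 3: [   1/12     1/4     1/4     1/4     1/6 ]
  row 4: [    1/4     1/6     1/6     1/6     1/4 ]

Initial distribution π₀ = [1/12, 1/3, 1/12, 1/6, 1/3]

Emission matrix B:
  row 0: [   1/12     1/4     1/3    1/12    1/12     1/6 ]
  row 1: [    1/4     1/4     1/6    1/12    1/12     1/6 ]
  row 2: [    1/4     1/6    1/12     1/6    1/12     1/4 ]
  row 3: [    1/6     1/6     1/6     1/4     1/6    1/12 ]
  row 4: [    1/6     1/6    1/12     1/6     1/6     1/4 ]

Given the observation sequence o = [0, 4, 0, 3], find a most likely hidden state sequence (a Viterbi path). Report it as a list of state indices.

path = [1, 4, 2, 3]

t=0: δ = [6.944e-03, 8.333e-02, 2.083e-02, 2.778e-02, 5.556e-02]  (obs o_0=0)
t=1: δ = [1.736e-03, 7.716e-04, 1.157e-03, 2.315e-03, 4.630e-03]  ψ = [1, 4, 1, 1, 1]  (obs o_1=4)
t=2: δ = [9.645e-05, 1.929e-04, 1.929e-04, 1.286e-04, 1.929e-04]  ψ = [4, 4, 4, 4, 4]  (obs o_2=0)
t=3: δ = [4.019e-06, 2.679e-06, 5.358e-06, 1.608e-05, 1.340e-05]  ψ = [1, 3, 1, 2, 2]  (obs o_3=3)
backtrack: best end state = 3; path = [1, 4, 2, 3]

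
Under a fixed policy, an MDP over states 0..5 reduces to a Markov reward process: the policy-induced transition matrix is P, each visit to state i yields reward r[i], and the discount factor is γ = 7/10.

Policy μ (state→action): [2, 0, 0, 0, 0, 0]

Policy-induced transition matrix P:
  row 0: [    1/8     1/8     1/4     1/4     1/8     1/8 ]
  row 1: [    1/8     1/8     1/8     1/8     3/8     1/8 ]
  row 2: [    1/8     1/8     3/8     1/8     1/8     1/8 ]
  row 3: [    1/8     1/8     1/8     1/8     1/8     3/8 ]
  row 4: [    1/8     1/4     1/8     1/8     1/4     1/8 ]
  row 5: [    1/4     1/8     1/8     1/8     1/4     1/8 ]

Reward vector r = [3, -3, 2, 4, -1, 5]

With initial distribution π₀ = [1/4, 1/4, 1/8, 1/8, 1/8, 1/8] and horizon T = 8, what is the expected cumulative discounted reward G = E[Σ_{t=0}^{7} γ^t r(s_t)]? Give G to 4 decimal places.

G = 4.5541

t=0: π = [0.2500, 0.2500, 0.1250, 0.1250, 0.1250, 0.1250], E[r] = 1.2500, γ^t·E[r] = 1.250000, running G = 1.250000
t=1: π = [0.1406, 0.1406, 0.1875, 0.1563, 0.2188, 0.1563], E[r] = 1.5625, γ^t·E[r] = 1.093750, running G = 2.343750
t=2: π = [0.1445, 0.1523, 0.1895, 0.1426, 0.2070, 0.1641], E[r] = 1.5391, γ^t·E[r] = 0.754141, running G = 3.097891
t=3: π = [0.1455, 0.1509, 0.1904, 0.1431, 0.2095, 0.1606], E[r] = 1.5308, γ^t·E[r] = 0.525051, running G = 3.622942
t=4: π = [0.1451, 0.1512, 0.1908, 0.1432, 0.2090, 0.1608], E[r] = 1.5309, γ^t·E[r] = 0.367565, running G = 3.990507
t=5: π = [0.1451, 0.1511, 0.1908, 0.1431, 0.2090, 0.1608], E[r] = 1.5311, γ^t·E[r] = 0.257332, running G = 4.247839
t=6: π = [0.1451, 0.1511, 0.1908, 0.1431, 0.2090, 0.1608], E[r] = 1.5311, γ^t·E[r] = 0.180129, running G = 4.427967
t=7: π = [0.1451, 0.1511, 0.1908, 0.1431, 0.2090, 0.1608], E[r] = 1.5311, γ^t·E[r] = 0.126091, running G = 4.554058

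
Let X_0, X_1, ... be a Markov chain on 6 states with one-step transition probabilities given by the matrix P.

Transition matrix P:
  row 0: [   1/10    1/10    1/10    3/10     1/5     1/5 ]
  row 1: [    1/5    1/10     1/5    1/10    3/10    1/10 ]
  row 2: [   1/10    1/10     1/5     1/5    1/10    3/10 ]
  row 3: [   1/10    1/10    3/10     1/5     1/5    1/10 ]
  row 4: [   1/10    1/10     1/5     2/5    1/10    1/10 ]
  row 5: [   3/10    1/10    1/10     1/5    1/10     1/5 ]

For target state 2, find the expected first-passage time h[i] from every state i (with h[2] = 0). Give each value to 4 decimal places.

First-step conditioning: h[2] = 0; for i ≠ 2, h[i] = 1 + Σ_k P[i][k]·h[k].
  h[0] = 1 + 1/10·h[0] + 1/10·h[1] + 3/10·h[3] + 1/5·h[4] + 1/5·h[5]
  h[1] = 1 + 1/5·h[0] + 1/10·h[1] + 1/10·h[3] + 3/10·h[4] + 1/10·h[5]
  h[3] = 1 + 1/10·h[0] + 1/10·h[1] + 1/5·h[3] + 1/5·h[4] + 1/10·h[5]
  h[4] = 1 + 1/10·h[0] + 1/10·h[1] + 2/5·h[3] + 1/10·h[4] + 1/10·h[5]
  h[5] = 1 + 3/10·h[0] + 1/10·h[1] + 1/5·h[3] + 1/10·h[4] + 1/5·h[5]
Solving the 5×5 linear system over states ≠ 2 gives exactly h = [4748/851, 4382/851, 0, 3872/851, 4224/851, 4888/851] (h[2] = 0 is the target).

h = [5.5793, 5.1492, 0.0000, 4.5499, 4.9636, 5.7438]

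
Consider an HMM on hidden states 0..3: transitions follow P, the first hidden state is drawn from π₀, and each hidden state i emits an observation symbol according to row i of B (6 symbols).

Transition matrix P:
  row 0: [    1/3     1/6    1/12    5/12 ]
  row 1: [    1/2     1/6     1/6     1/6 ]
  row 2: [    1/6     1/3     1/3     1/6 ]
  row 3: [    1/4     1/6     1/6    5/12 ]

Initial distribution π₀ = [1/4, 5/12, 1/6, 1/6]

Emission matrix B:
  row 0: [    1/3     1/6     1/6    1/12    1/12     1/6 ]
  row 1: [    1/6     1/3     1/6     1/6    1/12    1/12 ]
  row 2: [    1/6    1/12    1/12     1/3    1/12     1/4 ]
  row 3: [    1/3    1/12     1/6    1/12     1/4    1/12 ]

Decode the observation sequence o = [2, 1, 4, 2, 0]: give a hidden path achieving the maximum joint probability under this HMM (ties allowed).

path = [1, 0, 3, 3, 3]

t=0: δ = [4.167e-02, 6.944e-02, 1.389e-02, 2.778e-02]  (obs o_0=2)
t=1: δ = [5.787e-03, 3.858e-03, 9.645e-04, 1.447e-03]  ψ = [1, 1, 1, 0]  (obs o_1=1)
t=2: δ = [1.608e-04, 8.038e-05, 5.358e-05, 6.028e-04]  ψ = [0, 0, 1, 0]  (obs o_2=4)
t=3: δ = [2.512e-05, 1.674e-05, 8.372e-06, 4.186e-05]  ψ = [3, 3, 3, 3]  (obs o_3=2)
t=4: δ = [3.489e-06, 1.163e-06, 1.163e-06, 5.814e-06]  ψ = [3, 3, 3, 3]  (obs o_4=0)
backtrack: best end state = 3; path = [1, 0, 3, 3, 3]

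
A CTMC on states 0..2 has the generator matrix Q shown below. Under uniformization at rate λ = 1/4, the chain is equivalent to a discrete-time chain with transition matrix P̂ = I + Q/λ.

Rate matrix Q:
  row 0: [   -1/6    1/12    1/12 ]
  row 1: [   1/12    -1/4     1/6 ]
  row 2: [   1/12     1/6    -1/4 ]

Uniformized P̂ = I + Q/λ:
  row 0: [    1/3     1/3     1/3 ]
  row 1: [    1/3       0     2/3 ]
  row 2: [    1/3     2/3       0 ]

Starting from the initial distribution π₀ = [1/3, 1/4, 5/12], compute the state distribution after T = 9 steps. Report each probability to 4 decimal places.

π = [0.3333, 0.3355, 0.3312]

t=0: π = [0.3333, 0.2500, 0.4167]
t=1: π = [0.3333, 0.3889, 0.2778]
t=2: π = [0.3333, 0.2963, 0.3704]
t=3: π = [0.3333, 0.3580, 0.3086]
t=4: π = [0.3333, 0.3169, 0.3498]
t=5: π = [0.3333, 0.3443, 0.3224]
t=6: π = [0.3333, 0.3260, 0.3406]
t=7: π = [0.3333, 0.3382, 0.3285]
t=8: π = [0.3333, 0.3301, 0.3366]
t=9: π = [0.3333, 0.3355, 0.3312]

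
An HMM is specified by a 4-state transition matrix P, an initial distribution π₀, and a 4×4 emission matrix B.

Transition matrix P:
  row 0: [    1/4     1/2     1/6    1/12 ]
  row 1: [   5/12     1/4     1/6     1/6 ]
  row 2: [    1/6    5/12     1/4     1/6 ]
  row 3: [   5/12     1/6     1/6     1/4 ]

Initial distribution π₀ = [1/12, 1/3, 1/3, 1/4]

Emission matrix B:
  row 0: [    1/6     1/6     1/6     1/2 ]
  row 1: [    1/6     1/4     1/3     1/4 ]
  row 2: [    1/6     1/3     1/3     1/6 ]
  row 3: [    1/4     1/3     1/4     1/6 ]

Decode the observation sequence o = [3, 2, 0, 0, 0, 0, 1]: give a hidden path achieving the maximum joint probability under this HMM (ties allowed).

path = [1, 0, 1, 0, 1, 0, 1]

t=0: δ = [4.167e-02, 8.333e-02, 5.556e-02, 4.167e-02]  (obs o_0=3)
t=1: δ = [5.787e-03, 7.716e-03, 4.630e-03, 3.472e-03]  ψ = [1, 2, 1, 1]  (obs o_1=2)
t=2: δ = [5.358e-04, 4.823e-04, 2.143e-04, 3.215e-04]  ψ = [1, 0, 1, 1]  (obs o_2=0)
t=3: δ = [3.349e-05, 4.465e-05, 1.488e-05, 2.009e-05]  ψ = [1, 0, 0, 1]  (obs o_3=0)
t=4: δ = [3.101e-06, 2.791e-06, 1.240e-06, 1.861e-06]  ψ = [1, 0, 1, 1]  (obs o_4=0)
t=5: δ = [1.938e-07, 2.584e-07, 8.614e-08, 1.163e-07]  ψ = [1, 0, 0, 1]  (obs o_5=0)
t=6: δ = [1.795e-08, 2.423e-08, 1.436e-08, 1.436e-08]  ψ = [1, 0, 1, 1]  (obs o_6=1)
backtrack: best end state = 1; path = [1, 0, 1, 0, 1, 0, 1]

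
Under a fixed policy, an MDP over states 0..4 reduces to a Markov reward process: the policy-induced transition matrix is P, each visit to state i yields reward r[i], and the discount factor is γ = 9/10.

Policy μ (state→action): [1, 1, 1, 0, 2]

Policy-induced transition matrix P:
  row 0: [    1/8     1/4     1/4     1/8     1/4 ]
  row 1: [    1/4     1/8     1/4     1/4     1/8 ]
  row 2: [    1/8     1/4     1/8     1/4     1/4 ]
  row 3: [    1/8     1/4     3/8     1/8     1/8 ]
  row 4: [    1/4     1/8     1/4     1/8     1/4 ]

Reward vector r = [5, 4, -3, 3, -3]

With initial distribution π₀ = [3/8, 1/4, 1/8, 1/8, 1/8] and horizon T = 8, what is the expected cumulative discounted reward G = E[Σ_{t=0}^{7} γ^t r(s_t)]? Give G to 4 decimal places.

G = 6.5979

t=0: π = [0.3750, 0.2500, 0.1250, 0.1250, 0.1250], E[r] = 2.5000, γ^t·E[r] = 2.500000, running G = 2.500000
t=1: π = [0.1719, 0.2031, 0.2500, 0.1719, 0.2031], E[r] = 0.8281, γ^t·E[r] = 0.745313, running G = 3.245313
t=2: π = [0.1758, 0.1992, 0.2402, 0.1816, 0.2031], E[r] = 0.8906, γ^t·E[r] = 0.721406, running G = 3.966719
t=3: π = [0.1753, 0.1997, 0.2427, 0.1799, 0.2024], E[r] = 0.8799, γ^t·E[r] = 0.641435, running G = 4.608153
t=4: π = [0.1753, 0.1997, 0.2422, 0.1803, 0.2025], E[r] = 0.8820, γ^t·E[r] = 0.578713, running G = 5.186866
t=5: π = [0.1753, 0.1997, 0.2423, 0.1802, 0.2025], E[r] = 0.8817, γ^t·E[r] = 0.520639, running G = 5.707505
t=6: π = [0.1753, 0.1997, 0.2422, 0.1802, 0.2025], E[r] = 0.8818, γ^t·E[r] = 0.468605, running G = 6.176110
t=7: π = [0.1753, 0.1997, 0.2423, 0.1802, 0.2025], E[r] = 0.8818, γ^t·E[r] = 0.421741, running G = 6.597851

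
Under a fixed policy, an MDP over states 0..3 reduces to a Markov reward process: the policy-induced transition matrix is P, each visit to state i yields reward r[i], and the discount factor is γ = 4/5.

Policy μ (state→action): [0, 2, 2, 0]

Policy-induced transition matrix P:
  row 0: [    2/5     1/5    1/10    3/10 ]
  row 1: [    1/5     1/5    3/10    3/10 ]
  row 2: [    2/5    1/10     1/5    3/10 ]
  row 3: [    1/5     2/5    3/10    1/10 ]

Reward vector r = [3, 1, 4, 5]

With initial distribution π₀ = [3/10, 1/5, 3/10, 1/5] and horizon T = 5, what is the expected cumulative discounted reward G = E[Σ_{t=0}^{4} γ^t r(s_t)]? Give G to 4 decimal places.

t=0: π = [0.3000, 0.2000, 0.3000, 0.2000], E[r] = 3.3000, γ^t·E[r] = 3.300000, running G = 3.300000
t=1: π = [0.3200, 0.2100, 0.2100, 0.2600], E[r] = 3.3100, γ^t·E[r] = 2.648000, running G = 5.948000
t=2: π = [0.3060, 0.2310, 0.2150, 0.2480], E[r] = 3.2490, γ^t·E[r] = 2.079360, running G = 8.027360
t=3: π = [0.3042, 0.2281, 0.2173, 0.2504], E[r] = 3.2619, γ^t·E[r] = 1.670093, running G = 9.697453
t=4: π = [0.3043, 0.2284, 0.2174, 0.2499], E[r] = 3.2606, γ^t·E[r] = 1.335529, running G = 11.032982

G = 11.0330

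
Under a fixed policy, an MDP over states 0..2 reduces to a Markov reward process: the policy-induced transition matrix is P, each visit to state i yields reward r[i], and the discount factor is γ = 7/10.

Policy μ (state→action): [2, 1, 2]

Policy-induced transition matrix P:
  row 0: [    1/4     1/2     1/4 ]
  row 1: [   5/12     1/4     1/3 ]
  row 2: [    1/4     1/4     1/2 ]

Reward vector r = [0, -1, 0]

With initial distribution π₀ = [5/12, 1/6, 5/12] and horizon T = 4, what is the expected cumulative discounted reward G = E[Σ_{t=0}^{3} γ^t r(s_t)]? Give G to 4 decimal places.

t=0: π = [0.4167, 0.1667, 0.4167], E[r] = -0.1667, γ^t·E[r] = -0.166667, running G = -0.166667
t=1: π = [0.2778, 0.3542, 0.3681], E[r] = -0.3542, γ^t·E[r] = -0.247917, running G = -0.414583
t=2: π = [0.3090, 0.3194, 0.3715], E[r] = -0.3194, γ^t·E[r] = -0.156528, running G = -0.571111
t=3: π = [0.3032, 0.3273, 0.3695], E[r] = -0.3273, γ^t·E[r] = -0.112249, running G = -0.683360

G = -0.6834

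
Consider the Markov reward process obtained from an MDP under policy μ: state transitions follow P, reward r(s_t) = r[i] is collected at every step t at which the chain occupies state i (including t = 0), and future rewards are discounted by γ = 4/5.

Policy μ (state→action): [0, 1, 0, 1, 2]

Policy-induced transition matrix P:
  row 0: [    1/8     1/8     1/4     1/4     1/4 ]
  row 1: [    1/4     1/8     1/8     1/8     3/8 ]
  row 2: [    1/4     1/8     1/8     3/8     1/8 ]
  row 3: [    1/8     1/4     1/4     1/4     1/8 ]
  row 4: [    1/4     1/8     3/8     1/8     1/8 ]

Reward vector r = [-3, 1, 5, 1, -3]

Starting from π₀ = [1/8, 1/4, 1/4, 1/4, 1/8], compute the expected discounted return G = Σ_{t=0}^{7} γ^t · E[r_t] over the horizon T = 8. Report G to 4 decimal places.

G = 2.0254

t=0: π = [0.1250, 0.2500, 0.2500, 0.2500, 0.1250], E[r] = 1.0000, γ^t·E[r] = 1.000000, running G = 1.000000
t=1: π = [0.2031, 0.1563, 0.2031, 0.2344, 0.2031], E[r] = 0.1875, γ^t·E[r] = 0.150000, running G = 1.150000
t=2: π = [0.1953, 0.1543, 0.2305, 0.2305, 0.1895], E[r] = 0.3828, γ^t·E[r] = 0.245000, running G = 1.395000
t=3: π = [0.1968, 0.1538, 0.2256, 0.2358, 0.1880], E[r] = 0.3633, γ^t·E[r] = 0.186000, running G = 1.581000
t=4: π = [0.1959, 0.1545, 0.2261, 0.2355, 0.1880], E[r] = 0.3684, γ^t·E[r] = 0.150900, running G = 1.731900
t=5: π = [0.1961, 0.1544, 0.2259, 0.2354, 0.1881], E[r] = 0.3670, γ^t·E[r] = 0.120260, running G = 1.852160
t=6: π = [0.1961, 0.1544, 0.2260, 0.2354, 0.1881], E[r] = 0.3672, γ^t·E[r] = 0.096248, running G = 1.948408
t=7: π = [0.1961, 0.1544, 0.2260, 0.2354, 0.1881], E[r] = 0.3671, γ^t·E[r] = 0.076995, running G = 2.025403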